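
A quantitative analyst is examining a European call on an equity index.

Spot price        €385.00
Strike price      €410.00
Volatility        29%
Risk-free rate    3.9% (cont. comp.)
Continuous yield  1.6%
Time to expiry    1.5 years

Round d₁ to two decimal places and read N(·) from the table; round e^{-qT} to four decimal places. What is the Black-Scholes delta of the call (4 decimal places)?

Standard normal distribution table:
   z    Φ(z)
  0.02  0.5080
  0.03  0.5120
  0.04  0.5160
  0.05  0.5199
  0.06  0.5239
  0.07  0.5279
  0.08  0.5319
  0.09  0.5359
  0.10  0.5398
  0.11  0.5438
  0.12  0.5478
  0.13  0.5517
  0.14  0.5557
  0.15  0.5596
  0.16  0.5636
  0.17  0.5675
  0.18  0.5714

0.5270

T = 1.5;  σ√T = 0.3552
d₁ = [ln(385/410) + (0.039 − 0.016 + ½·0.29²)·1.5] / (σ√T) = (-0.0629 + 0.0976) / 0.3552 = 0.0976 which rounds to 0.10
N(d₁) = N(0.10) = 0.5398
Δ_call = exp(−qT)·N(d₁) = 0.9763·0.5398 = 0.5270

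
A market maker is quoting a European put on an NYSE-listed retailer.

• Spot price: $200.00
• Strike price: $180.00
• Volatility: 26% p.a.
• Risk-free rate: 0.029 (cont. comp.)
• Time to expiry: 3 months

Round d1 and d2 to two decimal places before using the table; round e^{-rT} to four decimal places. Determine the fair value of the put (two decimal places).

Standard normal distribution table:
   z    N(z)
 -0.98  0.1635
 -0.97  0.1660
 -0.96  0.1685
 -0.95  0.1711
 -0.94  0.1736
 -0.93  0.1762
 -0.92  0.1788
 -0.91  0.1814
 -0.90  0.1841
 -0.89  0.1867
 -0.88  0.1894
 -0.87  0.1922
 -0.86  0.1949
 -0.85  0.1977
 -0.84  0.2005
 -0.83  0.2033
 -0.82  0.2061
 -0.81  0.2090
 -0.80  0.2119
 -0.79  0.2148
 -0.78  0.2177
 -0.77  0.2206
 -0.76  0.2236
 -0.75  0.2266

$2.63

σ√T = 0.26·√0.25 = 0.1300
ln(S/K) + (r + σ²/2)T = ln(200/180) + (0.029 + 0.26²/2)·0.25 = 0.1054 + 0.0157 = 0.1211
d₁ = 0.1211 / 0.1300 = 0.9312 ≈ 0.93
d₂ = d₁ − σ√T = 0.9312 − 0.1300 = 0.8012 ≈ 0.80
e^(−rT) = e^(−0.029·0.25) = 0.9928
N(−d₂) = N(-0.80) = 0.2119;  N(−d₁) = N(-0.93) = 0.1762
P = 180·0.9928·0.2119 − 200·0.1762 = 37.8674 − 35.2400 = 2.6274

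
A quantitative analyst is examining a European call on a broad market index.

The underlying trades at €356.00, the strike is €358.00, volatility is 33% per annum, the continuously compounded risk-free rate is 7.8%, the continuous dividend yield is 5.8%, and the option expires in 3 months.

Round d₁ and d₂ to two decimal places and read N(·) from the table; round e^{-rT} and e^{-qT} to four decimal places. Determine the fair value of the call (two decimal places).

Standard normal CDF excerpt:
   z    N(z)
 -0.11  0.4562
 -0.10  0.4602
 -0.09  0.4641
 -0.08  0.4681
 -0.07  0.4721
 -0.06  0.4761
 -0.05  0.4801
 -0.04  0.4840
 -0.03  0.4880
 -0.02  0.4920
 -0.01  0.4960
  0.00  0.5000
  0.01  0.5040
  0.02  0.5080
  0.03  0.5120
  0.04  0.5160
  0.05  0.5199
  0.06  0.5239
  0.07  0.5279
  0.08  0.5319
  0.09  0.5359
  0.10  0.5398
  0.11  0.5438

€23.69

T = 0.25;  σ√T = 0.1650
ln(S/K) + (r − q + σ²/2)T = ln(356/358) + (0.078 − 0.058 + 0.33²/2)·0.25 = -0.0056 + 0.0186 = 0.0130
d₁ = 0.0130 / 0.1650 = 0.0788 which rounds to 0.08
d₂ = d₁ − σ√T = 0.0788 − 0.1650 = -0.0862 which rounds to -0.09
exp(−qT) = exp(−0.058·0.25) = 0.9856;  exp(−rT) = exp(−0.078·0.25) = 0.9807
N(d₁) = N(0.08) = 0.5319;  N(d₂) = N(-0.09) = 0.4641
C = 356·0.9856·0.5319 − 358·0.9807·0.4641 = 186.6297 − 162.9411 = 23.6885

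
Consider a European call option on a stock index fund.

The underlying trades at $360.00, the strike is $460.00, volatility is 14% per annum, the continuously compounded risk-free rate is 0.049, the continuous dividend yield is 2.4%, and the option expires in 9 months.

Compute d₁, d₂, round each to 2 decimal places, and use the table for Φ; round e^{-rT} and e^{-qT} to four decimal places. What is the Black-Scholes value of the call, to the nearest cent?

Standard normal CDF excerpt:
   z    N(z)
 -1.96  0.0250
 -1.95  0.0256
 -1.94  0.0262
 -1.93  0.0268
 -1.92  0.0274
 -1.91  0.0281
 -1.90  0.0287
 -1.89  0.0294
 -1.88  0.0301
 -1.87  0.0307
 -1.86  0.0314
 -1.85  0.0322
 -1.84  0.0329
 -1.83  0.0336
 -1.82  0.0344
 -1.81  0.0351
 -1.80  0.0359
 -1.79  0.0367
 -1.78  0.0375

$0.53

σ√T = 0.14 × 0.8660 = 0.1212
d₁ = [ln(360/460) + (0.049 − 0.024 + 0.14²/2)·0.75] / 0.1212 = [-0.2451 + 0.0261] / 0.1212 = -1.8065 ⇒ -1.81
d₂ = d₁ − σ√T = -1.8065 − 0.1212 = -1.9277 ⇒ -1.93
e^(−qT) = e^(−0.024·0.75) = 0.9822;  e^(−rT) = e^(−0.049·0.75) = 0.9639
N(d₁) = N(-1.81) = 0.0351;  N(d₂) = N(-1.93) = 0.0268
C = 360·0.9822·0.0351 − 460·0.9639·0.0268 = 12.4111 − 11.8830 = 0.5281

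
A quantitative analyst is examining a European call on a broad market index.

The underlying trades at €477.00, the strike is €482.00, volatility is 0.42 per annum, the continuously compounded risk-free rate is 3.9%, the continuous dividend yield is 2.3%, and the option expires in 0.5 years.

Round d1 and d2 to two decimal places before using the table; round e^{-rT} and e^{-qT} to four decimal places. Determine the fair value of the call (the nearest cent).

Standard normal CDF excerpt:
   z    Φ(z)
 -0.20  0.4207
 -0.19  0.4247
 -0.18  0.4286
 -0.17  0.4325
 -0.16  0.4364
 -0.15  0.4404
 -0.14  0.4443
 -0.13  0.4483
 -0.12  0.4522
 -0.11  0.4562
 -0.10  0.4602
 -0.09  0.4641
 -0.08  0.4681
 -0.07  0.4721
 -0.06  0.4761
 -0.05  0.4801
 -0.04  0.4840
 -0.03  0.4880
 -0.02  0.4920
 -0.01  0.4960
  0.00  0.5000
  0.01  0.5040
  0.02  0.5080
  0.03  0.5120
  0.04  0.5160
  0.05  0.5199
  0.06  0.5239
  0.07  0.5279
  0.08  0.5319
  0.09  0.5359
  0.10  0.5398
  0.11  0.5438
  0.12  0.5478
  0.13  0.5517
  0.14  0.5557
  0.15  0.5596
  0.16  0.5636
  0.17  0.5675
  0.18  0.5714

σ√T = 0.42·√0.5 = 0.2970
d₁ = [ln(477/482) + (0.039 − 0.023 + 0.42²/2)·0.5] / 0.2970 = [-0.0104 + 0.0521] / 0.2970 = 0.1403 ≈ 0.14
d₂ = d₁ − σ√T = 0.1403 − 0.2970 = -0.1567 ≈ -0.16
exp(−qT) = exp(−0.023·0.5) = 0.9886;  exp(−rT) = exp(−0.039·0.5) = 0.9807
N(d₁) = N(0.14) = 0.5557;  N(d₂) = N(-0.16) = 0.4364
C = 477·0.9886·0.5557 − 482·0.9807·0.4364 = 262.0471 − 206.2851 = 55.7620

€55.76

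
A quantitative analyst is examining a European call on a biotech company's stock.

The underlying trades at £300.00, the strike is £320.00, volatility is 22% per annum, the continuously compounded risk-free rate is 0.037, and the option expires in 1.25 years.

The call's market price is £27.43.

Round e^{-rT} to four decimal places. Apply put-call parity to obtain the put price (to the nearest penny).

£32.97

e^(−rT) = e^(−0.037·1.25) = 0.9548
Put-call parity: C − P = S − K·e^(−rT) = 300 − 320·0.9548 = 300 − 305.5360 = -5.5360
P = C − (C − P) = 27.43 − (-5.5360) = 32.9660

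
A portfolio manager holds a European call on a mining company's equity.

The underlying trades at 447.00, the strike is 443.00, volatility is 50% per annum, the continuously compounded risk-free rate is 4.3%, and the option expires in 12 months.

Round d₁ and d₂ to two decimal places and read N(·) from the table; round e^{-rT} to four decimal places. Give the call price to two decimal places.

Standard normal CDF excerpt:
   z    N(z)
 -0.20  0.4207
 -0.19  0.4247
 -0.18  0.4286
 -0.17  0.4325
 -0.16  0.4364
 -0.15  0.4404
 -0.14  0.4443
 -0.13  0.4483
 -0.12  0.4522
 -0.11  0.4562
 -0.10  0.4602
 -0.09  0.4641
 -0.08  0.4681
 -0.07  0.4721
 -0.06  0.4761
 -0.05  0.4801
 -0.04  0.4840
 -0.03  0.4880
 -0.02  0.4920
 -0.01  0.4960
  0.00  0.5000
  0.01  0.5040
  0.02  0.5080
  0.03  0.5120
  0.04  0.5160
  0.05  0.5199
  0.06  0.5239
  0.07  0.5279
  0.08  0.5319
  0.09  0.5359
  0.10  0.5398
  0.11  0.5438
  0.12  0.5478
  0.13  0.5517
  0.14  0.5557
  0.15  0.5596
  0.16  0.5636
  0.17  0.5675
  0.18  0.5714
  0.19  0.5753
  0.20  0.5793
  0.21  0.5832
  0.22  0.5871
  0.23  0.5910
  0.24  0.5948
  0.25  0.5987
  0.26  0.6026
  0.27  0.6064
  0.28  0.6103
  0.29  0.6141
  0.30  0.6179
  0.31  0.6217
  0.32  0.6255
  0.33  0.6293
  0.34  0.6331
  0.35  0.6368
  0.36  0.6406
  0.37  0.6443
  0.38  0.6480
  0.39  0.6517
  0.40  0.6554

97.77

σ√T = 0.5 × 1.0000 = 0.5000
ln(S/K) + (r + σ²/2)T = ln(447/443) + (0.043 + 0.5²/2)·1 = 0.0090 + 0.1680 = 0.1770
d₁ = 0.1770 / 0.5000 = 0.3540 ≈ 0.35
d₂ = d₁ − σ√T = 0.3540 − 0.5000 = -0.1460 ≈ -0.15
e^(−rT) = e^(−0.043·1) = 0.9579
N(d₁) = N(0.35) = 0.6368;  N(d₂) = N(-0.15) = 0.4404
C = 447·0.6368 − 443·0.9579·0.4404 = 284.6496 − 186.8836 = 97.7660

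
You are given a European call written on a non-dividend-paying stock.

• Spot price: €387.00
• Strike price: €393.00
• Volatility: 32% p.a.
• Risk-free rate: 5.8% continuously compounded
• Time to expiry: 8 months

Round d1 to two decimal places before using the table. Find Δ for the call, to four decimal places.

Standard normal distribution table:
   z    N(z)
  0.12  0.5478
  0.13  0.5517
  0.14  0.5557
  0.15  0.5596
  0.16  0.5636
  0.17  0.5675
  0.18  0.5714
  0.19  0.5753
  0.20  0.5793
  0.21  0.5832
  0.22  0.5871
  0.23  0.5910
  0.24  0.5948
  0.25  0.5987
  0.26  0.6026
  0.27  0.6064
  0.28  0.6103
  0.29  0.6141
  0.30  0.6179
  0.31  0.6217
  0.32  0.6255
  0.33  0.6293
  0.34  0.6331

σ√T = 0.32·√0.6667 = 0.2613
ln(S/K) + (r + σ²/2)T = ln(387/393) + (0.058 + 0.32²/2)·0.6667 = -0.0154 + 0.0728 = 0.0574
d₁ = 0.0574 / 0.2613 = 0.2197 → 0.22
N(d₁) = N(0.22) = 0.5871
Δ_call = N(d₁) = 0.5871

0.5871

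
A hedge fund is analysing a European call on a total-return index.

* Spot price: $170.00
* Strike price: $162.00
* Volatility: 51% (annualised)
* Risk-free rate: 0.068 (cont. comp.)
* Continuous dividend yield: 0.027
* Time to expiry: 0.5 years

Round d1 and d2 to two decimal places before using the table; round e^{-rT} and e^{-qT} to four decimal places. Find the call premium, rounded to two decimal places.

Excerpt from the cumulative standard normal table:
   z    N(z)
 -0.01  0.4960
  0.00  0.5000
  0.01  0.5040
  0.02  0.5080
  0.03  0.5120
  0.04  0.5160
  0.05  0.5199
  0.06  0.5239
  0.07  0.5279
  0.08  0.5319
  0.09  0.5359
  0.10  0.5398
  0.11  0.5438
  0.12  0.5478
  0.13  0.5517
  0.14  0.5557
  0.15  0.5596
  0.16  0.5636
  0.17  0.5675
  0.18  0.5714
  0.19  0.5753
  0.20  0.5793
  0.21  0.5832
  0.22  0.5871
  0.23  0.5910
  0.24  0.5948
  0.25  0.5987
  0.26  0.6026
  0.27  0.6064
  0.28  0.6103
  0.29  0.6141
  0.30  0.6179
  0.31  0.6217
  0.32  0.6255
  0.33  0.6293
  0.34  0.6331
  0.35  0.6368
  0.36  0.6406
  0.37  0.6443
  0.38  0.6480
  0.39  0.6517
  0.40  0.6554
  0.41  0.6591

$29.14

σ√T = 0.51·√0.5 = 0.3606
d₁ = [ln(170/162) + (0.068 − 0.027 + 0.51²/2)·0.5] / 0.3606 = [0.0482 + 0.0855] / 0.3606 = 0.3708 ⇒ 0.37
d₂ = d₁ − σ√T = 0.3708 − 0.3606 = 0.0102 ⇒ 0.01
e^(−qT) = e^(−0.027·0.5) = 0.9866;  e^(−rT) = e^(−0.068·0.5) = 0.9666
N(d₁) = N(0.37) = 0.6443;  N(d₂) = N(0.01) = 0.5040
C = 170·0.9866·0.6443 − 162·0.9666·0.5040 = 108.0633 − 78.9210 = 29.1423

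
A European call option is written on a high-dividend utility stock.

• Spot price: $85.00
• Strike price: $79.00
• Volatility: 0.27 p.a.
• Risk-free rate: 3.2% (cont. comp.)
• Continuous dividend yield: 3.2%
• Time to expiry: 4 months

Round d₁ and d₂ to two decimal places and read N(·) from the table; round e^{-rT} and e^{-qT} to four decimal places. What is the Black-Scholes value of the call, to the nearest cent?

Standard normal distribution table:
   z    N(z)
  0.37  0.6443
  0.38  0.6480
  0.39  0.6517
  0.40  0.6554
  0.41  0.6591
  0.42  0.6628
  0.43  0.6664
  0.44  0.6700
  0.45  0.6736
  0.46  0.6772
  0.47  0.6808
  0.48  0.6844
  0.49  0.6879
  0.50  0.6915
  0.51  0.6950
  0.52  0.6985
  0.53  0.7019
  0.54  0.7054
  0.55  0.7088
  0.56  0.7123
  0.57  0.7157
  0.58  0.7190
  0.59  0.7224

$8.67

σ√T = 0.27 × 0.5774 = 0.1559
ln(S/K) + (r − q + σ²/2)T = ln(85/79) + (0.032 − 0.032 + 0.27²/2)·0.3333 = 0.0732 + 0.0122 = 0.0854
d₁ = 0.0854 / 0.1559 = 0.5475 which rounds to 0.55
d₂ = d₁ − σ√T = 0.5475 − 0.1559 = 0.3917 which rounds to 0.39
e^(−qT) = e^(−0.032·0.3333) = 0.9894;  e^(−rT) = e^(−0.032·0.3333) = 0.9894
N(d₁) = N(0.55) = 0.7088;  N(d₂) = N(0.39) = 0.6517
C = 85·0.9894·0.7088 − 79·0.9894·0.6517 = 59.6094 − 50.9386 = 8.6708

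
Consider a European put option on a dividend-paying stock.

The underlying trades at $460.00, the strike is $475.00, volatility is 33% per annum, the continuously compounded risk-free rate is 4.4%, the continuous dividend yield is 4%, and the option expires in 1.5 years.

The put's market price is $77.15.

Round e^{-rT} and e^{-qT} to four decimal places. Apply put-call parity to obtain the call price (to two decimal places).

exp(−qT) = exp(−0.04·1.5) = 0.9418;  exp(−rT) = exp(−0.044·1.5) = 0.9361
Put-call parity: C − P = S·e^(−qT) − K·e^(−rT) = 460·0.9418 − 475·0.9361 = 433.2280 − 444.6475 = -11.4195
C = P + (C − P) = 77.15 + (-11.4195) = 65.7305

$65.73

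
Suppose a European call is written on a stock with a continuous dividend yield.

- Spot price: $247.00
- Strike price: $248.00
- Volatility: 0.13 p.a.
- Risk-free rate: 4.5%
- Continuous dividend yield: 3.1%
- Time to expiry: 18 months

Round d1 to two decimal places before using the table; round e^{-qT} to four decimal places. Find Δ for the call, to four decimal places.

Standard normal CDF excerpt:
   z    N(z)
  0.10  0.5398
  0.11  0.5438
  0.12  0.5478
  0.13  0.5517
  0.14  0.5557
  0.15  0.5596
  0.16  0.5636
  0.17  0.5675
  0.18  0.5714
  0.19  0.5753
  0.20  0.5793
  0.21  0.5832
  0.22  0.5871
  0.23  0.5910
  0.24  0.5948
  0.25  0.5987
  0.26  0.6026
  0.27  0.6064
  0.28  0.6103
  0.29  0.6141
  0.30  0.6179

σ√T = 0.13·√1.5 = 0.1592
ln(S/K) + (r − q + σ²/2)T = ln(247/248) + (0.045 − 0.031 + 0.13²/2)·1.5 = -0.0040 + 0.0337 = 0.0296
d₁ = 0.0296 / 0.1592 = 0.1861 ≈ 0.19
N(d₁) = N(0.19) = 0.5753
Δ_call = e^(−qT)·N(d₁) = 0.9546·0.5753 = 0.5492

0.5492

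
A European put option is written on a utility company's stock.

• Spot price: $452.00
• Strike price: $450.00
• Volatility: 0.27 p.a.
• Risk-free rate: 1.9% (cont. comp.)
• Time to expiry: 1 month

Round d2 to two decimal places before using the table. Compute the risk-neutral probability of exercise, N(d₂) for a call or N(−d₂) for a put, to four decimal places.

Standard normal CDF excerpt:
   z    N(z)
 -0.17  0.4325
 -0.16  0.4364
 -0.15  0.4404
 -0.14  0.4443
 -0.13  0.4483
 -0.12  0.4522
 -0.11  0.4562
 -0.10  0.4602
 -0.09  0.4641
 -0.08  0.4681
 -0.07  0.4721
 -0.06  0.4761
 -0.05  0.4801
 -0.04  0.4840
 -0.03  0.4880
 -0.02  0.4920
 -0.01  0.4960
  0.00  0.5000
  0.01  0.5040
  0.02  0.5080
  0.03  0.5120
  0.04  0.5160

σ√T = 0.27·√0.08333 = 0.0779
d₁ = [ln(452/450) + (0.019 + 0.27²/2)·0.08333] / 0.0779 = [0.0044 + 0.0046] / 0.0779 = 0.1162 which rounds to 0.12
d₂ = d₁ − σ√T = 0.1162 − 0.0779 = 0.0382 which rounds to 0.04
Pr(exercise) under Q = N(−d₂) = N(-0.04) = 0.4840

0.4840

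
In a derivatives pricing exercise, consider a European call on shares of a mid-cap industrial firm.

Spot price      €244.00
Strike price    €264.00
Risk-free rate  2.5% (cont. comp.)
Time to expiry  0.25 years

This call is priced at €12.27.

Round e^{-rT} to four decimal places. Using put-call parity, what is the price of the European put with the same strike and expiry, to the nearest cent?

e^(−rT) = e^(−0.025·0.25) = 0.9938
Put-call parity: C − P = S − K·e^(−rT) = 244 − 264·0.9938 = 244 − 262.3632 = -18.3632
P = C − (C − P) = 12.27 − (-18.3632) = 30.6332

€30.63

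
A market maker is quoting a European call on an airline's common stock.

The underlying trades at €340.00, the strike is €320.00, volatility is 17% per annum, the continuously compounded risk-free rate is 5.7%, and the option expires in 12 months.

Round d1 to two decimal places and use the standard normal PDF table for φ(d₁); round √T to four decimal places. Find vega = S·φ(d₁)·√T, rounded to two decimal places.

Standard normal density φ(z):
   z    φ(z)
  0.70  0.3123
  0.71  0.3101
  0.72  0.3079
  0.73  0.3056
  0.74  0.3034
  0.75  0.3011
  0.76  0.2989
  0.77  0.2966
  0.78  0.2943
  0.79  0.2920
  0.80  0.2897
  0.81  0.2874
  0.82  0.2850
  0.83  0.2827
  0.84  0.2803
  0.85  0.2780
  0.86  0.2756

σ√T = 0.17·√1 = 0.1700
ln(S/K) + (r + σ²/2)T = ln(340/320) + (0.057 + 0.17²/2)·1 = 0.0606 + 0.0714 = 0.1321
d₁ = 0.1321 / 0.1700 = 0.7769 which rounds to 0.78
√T = √1 = 1.0000
φ(d₁) = φ(0.78) = 0.2943
vega = S·φ(d₁)·√T = 340·0.2943·1.0000 = 100.0620
(Vega is the same for a European call and put with the same parameters.)

100.06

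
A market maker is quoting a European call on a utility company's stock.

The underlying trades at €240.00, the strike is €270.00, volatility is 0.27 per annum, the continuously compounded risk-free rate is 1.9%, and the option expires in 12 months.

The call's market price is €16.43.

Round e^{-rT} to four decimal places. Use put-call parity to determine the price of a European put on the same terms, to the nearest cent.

€41.35

e^(−rT) = e^(−0.019·1) = 0.9812
Put-call parity: C − P = S − K·e^(−rT) = 240 − 270·0.9812 = 240 − 264.9240 = -24.9240
P = C − (C − P) = 16.43 − (-24.9240) = 41.3540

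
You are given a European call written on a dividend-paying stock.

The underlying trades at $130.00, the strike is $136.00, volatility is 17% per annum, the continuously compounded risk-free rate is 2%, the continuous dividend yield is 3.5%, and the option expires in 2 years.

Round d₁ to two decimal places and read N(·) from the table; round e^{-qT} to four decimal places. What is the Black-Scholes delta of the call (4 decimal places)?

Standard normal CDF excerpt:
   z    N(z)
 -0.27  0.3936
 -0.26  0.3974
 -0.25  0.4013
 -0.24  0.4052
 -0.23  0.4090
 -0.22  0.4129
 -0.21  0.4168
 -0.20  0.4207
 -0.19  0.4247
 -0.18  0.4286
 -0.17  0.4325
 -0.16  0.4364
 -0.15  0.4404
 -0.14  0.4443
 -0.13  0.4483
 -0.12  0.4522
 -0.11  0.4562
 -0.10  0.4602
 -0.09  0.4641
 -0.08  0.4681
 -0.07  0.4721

0.3960

T = 2;  σ√T = 0.2404
ln(S/K) + (r − q + σ²/2)T = ln(130/136) + (0.02 − 0.035 + 0.17²/2)·2 = -0.0451 − 0.0011 = -0.0462
d₁ = -0.0462 / 0.2404 = -0.1923 ⇒ -0.19
N(d₁) = N(-0.19) = 0.4247
Δ_call = e^(−qT)·N(d₁) = 0.9324·0.4247 = 0.3960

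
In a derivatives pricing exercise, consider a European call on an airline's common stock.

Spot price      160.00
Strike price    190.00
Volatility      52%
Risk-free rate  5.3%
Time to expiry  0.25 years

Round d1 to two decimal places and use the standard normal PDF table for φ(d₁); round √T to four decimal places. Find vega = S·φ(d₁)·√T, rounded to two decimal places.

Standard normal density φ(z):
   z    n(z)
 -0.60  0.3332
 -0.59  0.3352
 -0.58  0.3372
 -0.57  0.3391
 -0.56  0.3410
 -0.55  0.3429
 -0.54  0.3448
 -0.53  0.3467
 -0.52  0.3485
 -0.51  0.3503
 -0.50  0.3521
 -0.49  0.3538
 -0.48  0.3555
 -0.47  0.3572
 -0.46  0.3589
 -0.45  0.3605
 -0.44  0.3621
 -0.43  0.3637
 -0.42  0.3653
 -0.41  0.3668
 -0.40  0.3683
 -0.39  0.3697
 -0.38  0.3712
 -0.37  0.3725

σ√T = 0.52·√0.25 = 0.2600
ln(S/K) + (r + σ²/2)T = ln(160/190) + (0.053 + 0.52²/2)·0.25 = -0.1719 + 0.0471 = -0.1248
d₁ = -0.1248 / 0.2600 = -0.4800 ⇒ -0.48
√T = √0.25 = 0.5000
φ(d₁) = φ(-0.48) = 0.3555
vega = S·φ(d₁)·√T = 160·0.3555·0.5000 = 28.4400
(Call and put vega coincide under Black-Scholes.)

28.44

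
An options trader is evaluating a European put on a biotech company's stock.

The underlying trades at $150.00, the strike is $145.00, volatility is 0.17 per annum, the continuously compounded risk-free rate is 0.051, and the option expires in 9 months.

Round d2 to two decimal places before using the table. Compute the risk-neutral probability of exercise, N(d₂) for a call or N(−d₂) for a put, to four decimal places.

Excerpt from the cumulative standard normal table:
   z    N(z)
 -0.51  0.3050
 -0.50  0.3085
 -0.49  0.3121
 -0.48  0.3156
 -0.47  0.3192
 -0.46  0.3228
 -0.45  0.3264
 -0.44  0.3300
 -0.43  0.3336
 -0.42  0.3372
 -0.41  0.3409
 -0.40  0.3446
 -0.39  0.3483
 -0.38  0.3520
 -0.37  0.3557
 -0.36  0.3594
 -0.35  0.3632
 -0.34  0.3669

σ√T = 0.17 × 0.8660 = 0.1472
d₁ = [ln(150/145) + (0.051 + 0.17²/2)·0.75] / 0.1472 = [0.0339 + 0.0491] / 0.1472 = 0.5637 which rounds to 0.56
d₂ = d₁ − σ√T = 0.5637 − 0.1472 = 0.4165 which rounds to 0.42
Risk-neutral Pr[S_T < K] = N(−d₂) = N(-0.42) = 0.3372

0.3372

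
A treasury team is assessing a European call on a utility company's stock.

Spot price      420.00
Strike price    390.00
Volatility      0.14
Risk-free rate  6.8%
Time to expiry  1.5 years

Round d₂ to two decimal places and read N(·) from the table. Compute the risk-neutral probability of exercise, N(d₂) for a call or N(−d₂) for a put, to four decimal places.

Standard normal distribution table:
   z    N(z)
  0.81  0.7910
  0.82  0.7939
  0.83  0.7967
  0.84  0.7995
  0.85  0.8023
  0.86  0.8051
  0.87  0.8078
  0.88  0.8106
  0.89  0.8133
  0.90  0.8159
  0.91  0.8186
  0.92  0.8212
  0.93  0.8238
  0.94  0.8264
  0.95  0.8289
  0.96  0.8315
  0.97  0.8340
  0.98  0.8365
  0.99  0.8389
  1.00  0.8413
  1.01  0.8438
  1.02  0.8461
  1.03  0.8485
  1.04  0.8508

0.8264

σ√T = 0.14 × 1.2247 = 0.1715
ln(S/K) + (r + σ²/2)T = ln(420/390) + (0.068 + 0.14²/2)·1.5 = 0.0741 + 0.1167 = 0.1908
d₁ = 0.1908 / 0.1715 = 1.1128 which rounds to 1.11
d₂ = d₁ − σ√T = 1.1128 − 0.1715 = 0.9414 which rounds to 0.94
Pr(exercise) under Q = N(d₂) = 0.8264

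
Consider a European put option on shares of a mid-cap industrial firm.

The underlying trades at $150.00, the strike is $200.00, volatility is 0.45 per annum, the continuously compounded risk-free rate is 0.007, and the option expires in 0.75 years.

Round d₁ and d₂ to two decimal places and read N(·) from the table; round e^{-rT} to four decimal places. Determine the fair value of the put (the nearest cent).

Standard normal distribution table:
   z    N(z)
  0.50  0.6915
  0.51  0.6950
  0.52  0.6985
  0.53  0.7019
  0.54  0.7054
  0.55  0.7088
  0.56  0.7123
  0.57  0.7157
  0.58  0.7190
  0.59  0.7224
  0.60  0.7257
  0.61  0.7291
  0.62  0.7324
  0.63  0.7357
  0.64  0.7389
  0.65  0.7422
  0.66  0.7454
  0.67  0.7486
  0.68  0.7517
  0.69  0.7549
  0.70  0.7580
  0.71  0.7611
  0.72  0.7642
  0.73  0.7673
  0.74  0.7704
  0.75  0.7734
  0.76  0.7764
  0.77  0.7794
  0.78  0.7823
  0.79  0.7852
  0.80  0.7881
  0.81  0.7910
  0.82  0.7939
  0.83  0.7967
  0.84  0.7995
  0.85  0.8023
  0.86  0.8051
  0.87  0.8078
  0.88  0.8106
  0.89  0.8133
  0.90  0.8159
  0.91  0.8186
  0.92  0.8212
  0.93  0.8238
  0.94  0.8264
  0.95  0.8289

σ√T = 0.45·√0.75 = 0.3897
d₁ = [ln(150/200) + (0.007 + ½·0.45²)·0.75] / (σ√T) = (-0.2877 + 0.0812) / 0.3897 = -0.5299 ⇒ -0.53
d₂ = -0.5299 − 0.3897 = -0.9196 ⇒ -0.92
e^(−rT) = e^(−0.007·0.75) = 0.9948
N(−d₂) = N(0.92) = 0.8212;  N(−d₁) = N(0.53) = 0.7019
P = 200·0.9948·0.8212 − 150·0.7019 = 163.3860 − 105.2850 = 58.1010

$58.10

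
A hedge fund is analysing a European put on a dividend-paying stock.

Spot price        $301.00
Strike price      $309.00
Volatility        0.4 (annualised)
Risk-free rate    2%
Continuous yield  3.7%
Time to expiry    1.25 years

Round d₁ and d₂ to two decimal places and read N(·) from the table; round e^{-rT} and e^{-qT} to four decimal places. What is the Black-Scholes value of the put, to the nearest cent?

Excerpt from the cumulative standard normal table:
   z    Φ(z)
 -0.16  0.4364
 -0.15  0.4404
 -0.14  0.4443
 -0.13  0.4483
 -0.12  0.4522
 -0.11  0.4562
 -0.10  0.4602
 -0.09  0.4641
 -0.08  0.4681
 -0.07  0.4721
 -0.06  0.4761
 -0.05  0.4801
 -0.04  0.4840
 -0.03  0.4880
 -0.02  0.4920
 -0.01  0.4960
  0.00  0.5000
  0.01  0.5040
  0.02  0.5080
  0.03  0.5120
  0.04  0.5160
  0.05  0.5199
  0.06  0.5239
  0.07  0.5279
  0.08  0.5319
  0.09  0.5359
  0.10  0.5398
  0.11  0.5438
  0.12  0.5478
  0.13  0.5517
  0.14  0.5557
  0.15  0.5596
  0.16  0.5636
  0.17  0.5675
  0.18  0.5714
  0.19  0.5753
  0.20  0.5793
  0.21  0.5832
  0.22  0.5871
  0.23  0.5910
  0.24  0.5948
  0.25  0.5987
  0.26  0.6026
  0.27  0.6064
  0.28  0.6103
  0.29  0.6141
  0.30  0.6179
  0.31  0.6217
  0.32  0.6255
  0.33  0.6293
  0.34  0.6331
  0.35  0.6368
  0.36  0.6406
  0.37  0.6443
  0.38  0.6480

σ√T = 0.4 × 1.1180 = 0.4472
d₁ = [ln(301/309) + (0.02 − 0.037 + 0.4²/2)·1.25] / 0.4472 = [-0.0262 + 0.0788] / 0.4472 = 0.1174 ⇒ 0.12
d₂ = d₁ − σ√T = 0.1174 − 0.4472 = -0.3298 ⇒ -0.33
e^(−qT) = e^(−0.037·1.25) = 0.9548;  e^(−rT) = e^(−0.02·1.25) = 0.9753
N(−d₂) = N(0.33) = 0.6293;  N(−d₁) = N(-0.12) = 0.4522
P = 309·0.9753·0.6293 − 301·0.9548·0.4522 = 189.6507 − 129.9599 = 59.6908

$59.69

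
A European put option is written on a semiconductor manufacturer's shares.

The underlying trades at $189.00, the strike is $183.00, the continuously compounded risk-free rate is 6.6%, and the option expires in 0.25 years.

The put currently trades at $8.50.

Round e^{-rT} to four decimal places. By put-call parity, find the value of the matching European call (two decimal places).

$17.50

exp(−rT) = exp(−0.066·0.25) = 0.9836
Put-call parity: C − P = S − K·e^(−rT) = 189 − 183·0.9836 = 189 − 179.9988 = 9.0012
C = P + (C − P) = 8.50 + (9.0012) = 17.5012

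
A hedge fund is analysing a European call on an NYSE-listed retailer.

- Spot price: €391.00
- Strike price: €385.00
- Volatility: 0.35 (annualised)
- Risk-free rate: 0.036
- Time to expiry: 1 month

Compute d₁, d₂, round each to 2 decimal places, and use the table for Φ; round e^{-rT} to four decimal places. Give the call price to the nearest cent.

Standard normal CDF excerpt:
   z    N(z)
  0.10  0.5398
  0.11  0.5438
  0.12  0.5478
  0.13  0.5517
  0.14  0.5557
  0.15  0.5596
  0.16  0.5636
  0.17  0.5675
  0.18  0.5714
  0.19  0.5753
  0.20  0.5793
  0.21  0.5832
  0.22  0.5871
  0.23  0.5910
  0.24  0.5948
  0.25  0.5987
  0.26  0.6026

€19.31

T = 0.08333;  σ√T = 0.1010
d₁ = [ln(391/385) + (0.036 + 0.35²/2)·0.08333] / 0.1010 = [0.0155 + 0.0081] / 0.1010 = 0.2333 ≈ 0.23
d₂ = d₁ − σ√T = 0.2333 − 0.1010 = 0.1322 ≈ 0.13
exp(−rT) = exp(−0.036·0.08333) = 0.9970
N(d₁) = N(0.23) = 0.5910;  N(d₂) = N(0.13) = 0.5517
C = 391·0.5910 − 385·0.9970·0.5517 = 231.0810 − 211.7673 = 19.3137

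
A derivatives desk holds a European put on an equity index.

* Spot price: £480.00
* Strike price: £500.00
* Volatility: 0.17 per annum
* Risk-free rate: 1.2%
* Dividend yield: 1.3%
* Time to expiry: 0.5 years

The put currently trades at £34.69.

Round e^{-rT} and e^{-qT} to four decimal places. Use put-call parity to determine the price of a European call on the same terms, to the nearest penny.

£14.57

e^(−qT) = e^(−0.013·0.5) = 0.9935;  e^(−rT) = e^(−0.012·0.5) = 0.9940
Put-call parity: C − P = S·e^(−qT) − K·e^(−rT) = 480·0.9935 − 500·0.9940 = 476.8800 − 497.0000 = -20.1200
C = P + (C − P) = 34.69 + (-20.1200) = 14.5700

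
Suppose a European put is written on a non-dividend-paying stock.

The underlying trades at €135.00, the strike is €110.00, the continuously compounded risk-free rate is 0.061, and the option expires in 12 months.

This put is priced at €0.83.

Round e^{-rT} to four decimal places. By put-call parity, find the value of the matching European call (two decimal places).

exp(−rT) = exp(−0.061·1) = 0.9408
Put-call parity: C − P = S − K·e^(−rT) = 135 − 110·0.9408 = 135 − 103.4880 = 31.5120
C = P + (C − P) = 0.83 + (31.5120) = 32.3420

€32.34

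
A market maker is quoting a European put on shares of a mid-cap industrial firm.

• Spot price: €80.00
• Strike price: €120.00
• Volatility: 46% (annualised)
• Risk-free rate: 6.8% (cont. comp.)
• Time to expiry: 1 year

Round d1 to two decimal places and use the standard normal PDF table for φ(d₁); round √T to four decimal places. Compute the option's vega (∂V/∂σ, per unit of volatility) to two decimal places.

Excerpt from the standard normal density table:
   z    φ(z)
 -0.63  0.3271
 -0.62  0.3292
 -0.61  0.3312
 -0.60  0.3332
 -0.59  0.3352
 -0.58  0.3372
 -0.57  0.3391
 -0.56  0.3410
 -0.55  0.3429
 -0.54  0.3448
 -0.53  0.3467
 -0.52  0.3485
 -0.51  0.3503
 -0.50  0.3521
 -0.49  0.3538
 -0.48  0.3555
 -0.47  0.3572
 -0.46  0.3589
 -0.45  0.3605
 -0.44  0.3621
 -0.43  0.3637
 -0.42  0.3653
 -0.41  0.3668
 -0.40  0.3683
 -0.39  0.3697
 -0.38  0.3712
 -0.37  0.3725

28.17

T = 1;  σ√T = 0.4600
d₁ = [ln(80/120) + (0.068 + 0.46²/2)·1] / 0.4600 = [-0.4055 + 0.1738] / 0.4600 = -0.5036 ≈ -0.50
√T = √1 = 1.0000
φ(d₁) = φ(-0.50) = 0.3521
vega = S·φ(d₁)·√T = 80·0.3521·1.0000 = 28.1680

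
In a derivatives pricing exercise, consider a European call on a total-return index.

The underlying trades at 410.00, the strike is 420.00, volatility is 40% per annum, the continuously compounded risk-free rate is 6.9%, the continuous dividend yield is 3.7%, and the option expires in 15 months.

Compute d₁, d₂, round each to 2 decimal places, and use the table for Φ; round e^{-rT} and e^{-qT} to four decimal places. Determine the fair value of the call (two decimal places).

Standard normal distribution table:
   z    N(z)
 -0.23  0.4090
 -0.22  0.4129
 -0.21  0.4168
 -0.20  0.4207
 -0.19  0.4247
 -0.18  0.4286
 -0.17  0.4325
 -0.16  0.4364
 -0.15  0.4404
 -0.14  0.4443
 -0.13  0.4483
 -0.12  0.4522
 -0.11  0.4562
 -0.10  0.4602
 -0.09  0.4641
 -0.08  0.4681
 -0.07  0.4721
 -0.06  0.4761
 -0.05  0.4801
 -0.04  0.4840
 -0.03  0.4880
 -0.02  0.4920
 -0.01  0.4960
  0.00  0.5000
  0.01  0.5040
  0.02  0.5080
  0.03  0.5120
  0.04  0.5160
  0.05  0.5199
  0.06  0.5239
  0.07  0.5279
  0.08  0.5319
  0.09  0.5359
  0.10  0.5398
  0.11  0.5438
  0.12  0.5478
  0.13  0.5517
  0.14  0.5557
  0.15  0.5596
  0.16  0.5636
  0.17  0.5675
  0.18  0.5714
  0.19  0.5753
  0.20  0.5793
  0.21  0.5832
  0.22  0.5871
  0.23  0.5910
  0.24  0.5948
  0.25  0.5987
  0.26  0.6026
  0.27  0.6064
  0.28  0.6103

σ√T = 0.4·√1.25 = 0.4472
d₁ = [ln(410/420) + (0.069 − 0.037 + 0.4²/2)·1.25] / 0.4472 = [-0.0241 + 0.1400] / 0.4472 = 0.2592 → 0.26
d₂ = d₁ − σ√T = 0.2592 − 0.4472 = -0.1880 → -0.19
e^(−qT) = e^(−0.037·1.25) = 0.9548;  e^(−rT) = e^(−0.069·1.25) = 0.9174
N(d₁) = N(0.26) = 0.6026;  N(d₂) = N(-0.19) = 0.4247
C = 410·0.9548·0.6026 − 420·0.9174·0.4247 = 235.8986 − 163.6403 = 72.2583

72.26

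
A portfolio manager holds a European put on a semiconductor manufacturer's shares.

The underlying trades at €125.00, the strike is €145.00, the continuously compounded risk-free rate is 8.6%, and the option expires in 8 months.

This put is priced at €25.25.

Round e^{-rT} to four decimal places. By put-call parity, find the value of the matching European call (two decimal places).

€13.33

exp(−rT) = exp(−0.086·0.6667) = 0.9443
Put-call parity: C − P = S − K·e^(−rT) = 125 − 145·0.9443 = 125 − 136.9235 = -11.9235
C = P + (C − P) = 25.25 + (-11.9235) = 13.3265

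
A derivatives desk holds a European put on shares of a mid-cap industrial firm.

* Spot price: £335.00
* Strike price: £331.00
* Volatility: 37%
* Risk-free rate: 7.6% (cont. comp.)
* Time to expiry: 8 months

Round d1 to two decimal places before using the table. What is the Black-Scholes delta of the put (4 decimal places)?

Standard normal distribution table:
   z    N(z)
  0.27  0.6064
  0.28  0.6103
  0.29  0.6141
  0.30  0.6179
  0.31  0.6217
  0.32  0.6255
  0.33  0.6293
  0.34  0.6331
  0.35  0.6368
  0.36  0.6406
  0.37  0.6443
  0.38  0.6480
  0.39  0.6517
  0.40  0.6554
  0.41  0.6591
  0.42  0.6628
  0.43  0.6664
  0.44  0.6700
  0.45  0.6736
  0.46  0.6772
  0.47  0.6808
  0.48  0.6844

-0.3594

σ√T = 0.37 × 0.8165 = 0.3021
d₁ = [ln(335/331) + (0.076 + ½·0.37²)·0.6667] / (σ√T) = (0.0120 + 0.0963) / 0.3021 = 0.3585 ≈ 0.36
N(d₁) = N(0.36) = 0.6406
Δ_put = N(d₁) − 1 = 0.6406 − 1 = -0.3594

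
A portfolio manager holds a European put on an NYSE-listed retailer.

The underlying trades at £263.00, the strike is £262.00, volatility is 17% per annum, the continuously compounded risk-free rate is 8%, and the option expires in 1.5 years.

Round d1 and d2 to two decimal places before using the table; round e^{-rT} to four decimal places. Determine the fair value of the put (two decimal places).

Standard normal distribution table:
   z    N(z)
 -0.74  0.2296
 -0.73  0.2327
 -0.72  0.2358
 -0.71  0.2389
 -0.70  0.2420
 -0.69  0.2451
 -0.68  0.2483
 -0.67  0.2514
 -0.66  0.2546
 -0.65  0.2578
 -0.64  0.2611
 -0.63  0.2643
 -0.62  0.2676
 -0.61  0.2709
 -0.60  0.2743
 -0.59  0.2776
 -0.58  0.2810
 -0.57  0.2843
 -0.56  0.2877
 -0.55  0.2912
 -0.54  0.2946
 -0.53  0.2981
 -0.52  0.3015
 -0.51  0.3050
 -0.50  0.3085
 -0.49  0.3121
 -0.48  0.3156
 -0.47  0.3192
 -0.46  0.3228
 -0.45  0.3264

σ√T = 0.17·√1.5 = 0.2082
d₁ = [ln(263/262) + (0.08 + 0.17²/2)·1.5] / 0.2082 = [0.0038 + 0.1417] / 0.2082 = 0.6988 ⇒ 0.70
d₂ = d₁ − σ√T = 0.6988 − 0.2082 = 0.4905 ⇒ 0.49
exp(−rT) = exp(−0.08·1.5) = 0.8869
N(−d₂) = N(-0.49) = 0.3121;  N(−d₁) = N(-0.70) = 0.2420
P = 262·0.8869·0.3121 − 263·0.2420 = 72.5220 − 63.6460 = 8.8760

£8.88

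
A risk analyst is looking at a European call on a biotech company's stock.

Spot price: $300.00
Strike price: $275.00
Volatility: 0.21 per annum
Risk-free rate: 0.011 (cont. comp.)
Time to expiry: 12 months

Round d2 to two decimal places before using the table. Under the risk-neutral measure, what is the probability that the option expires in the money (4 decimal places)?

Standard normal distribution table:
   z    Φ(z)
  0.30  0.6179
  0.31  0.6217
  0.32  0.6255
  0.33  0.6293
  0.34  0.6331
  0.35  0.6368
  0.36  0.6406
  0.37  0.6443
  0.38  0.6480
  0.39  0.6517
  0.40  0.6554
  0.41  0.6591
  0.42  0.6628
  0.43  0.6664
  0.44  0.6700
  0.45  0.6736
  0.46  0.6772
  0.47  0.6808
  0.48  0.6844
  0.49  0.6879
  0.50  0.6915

σ√T = 0.21·√1 = 0.2100
d₁ = [ln(300/275) + (0.011 + ½·0.21²)·1] / (σ√T) = (0.0870 + 0.0330) / 0.2100 = 0.5717 ⇒ 0.57
d₂ = 0.5717 − 0.2100 = 0.3617 ⇒ 0.36
Risk-neutral Pr[S_T > K] = N(d₂) = N(0.36) = 0.6406

0.6406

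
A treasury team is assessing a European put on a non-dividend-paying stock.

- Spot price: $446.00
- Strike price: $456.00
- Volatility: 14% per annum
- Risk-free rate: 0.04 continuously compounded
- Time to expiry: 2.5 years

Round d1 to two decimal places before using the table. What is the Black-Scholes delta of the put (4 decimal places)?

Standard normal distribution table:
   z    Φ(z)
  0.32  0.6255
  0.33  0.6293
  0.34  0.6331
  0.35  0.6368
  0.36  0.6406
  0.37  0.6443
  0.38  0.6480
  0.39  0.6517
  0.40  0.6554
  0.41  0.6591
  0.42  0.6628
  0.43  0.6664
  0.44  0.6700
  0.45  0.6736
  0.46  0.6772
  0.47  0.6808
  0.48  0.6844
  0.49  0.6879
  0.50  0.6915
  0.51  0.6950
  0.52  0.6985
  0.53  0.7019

σ√T = 0.14 × 1.5811 = 0.2214
ln(S/K) + (r + σ²/2)T = ln(446/456) + (0.04 + 0.14²/2)·2.5 = -0.0222 + 0.1245 = 0.1023
d₁ = 0.1023 / 0.2214 = 0.4623 → 0.46
N(d₁) = N(0.46) = 0.6772
Δ_put = N(d₁) − 1 = 0.6772 − 1 = -0.3228

-0.3228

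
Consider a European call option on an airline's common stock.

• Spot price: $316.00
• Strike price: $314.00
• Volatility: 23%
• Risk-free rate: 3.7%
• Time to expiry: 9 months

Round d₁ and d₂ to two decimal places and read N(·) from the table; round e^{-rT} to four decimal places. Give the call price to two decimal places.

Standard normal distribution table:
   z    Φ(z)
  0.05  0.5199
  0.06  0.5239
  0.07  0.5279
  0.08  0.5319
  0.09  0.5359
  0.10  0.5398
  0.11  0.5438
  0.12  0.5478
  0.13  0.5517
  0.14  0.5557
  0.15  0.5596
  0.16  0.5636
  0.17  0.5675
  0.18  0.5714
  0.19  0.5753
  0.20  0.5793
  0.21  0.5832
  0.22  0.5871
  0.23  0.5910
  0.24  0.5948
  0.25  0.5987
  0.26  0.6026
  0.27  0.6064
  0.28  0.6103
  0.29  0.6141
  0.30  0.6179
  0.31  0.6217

σ√T = 0.23 × 0.8660 = 0.1992
d₁ = [ln(316/314) + (0.037 + 0.23²/2)·0.75] / 0.1992 = [0.0063 + 0.0476] / 0.1992 = 0.2708 which rounds to 0.27
d₂ = d₁ − σ√T = 0.2708 − 0.1992 = 0.0716 which rounds to 0.07
e^(−rT) = e^(−0.037·0.75) = 0.9726
N(d₁) = N(0.27) = 0.6064;  N(d₂) = N(0.07) = 0.5279
C = 316·0.6064 − 314·0.9726·0.5279 = 191.6224 − 161.2188 = 30.4036

$30.40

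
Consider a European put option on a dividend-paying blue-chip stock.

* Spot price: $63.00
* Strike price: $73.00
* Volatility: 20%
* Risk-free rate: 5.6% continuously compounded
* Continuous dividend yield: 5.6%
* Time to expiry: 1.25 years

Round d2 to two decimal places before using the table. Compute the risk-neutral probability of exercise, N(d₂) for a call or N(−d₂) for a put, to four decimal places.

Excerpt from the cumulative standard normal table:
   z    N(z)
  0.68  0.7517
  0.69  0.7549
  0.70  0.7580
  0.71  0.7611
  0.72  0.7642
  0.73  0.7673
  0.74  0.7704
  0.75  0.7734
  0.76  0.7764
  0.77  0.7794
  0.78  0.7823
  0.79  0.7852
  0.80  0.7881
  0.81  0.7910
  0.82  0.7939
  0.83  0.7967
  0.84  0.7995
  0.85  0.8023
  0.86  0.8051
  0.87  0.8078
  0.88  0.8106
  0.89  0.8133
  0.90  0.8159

0.7794

σ√T = 0.2 × 1.1180 = 0.2236
ln(S/K) + (r − q + σ²/2)T = ln(63/73) + (0.056 − 0.056 + 0.2²/2)·1.25 = -0.1473 + 0.0250 = -0.1223
d₁ = -0.1223 / 0.2236 = -0.5471 which rounds to -0.55
d₂ = d₁ − σ√T = -0.5471 − 0.2236 = -0.7707 which rounds to -0.77
Pr(exercise) under Q = N(−d₂) = N(0.77) = 0.7794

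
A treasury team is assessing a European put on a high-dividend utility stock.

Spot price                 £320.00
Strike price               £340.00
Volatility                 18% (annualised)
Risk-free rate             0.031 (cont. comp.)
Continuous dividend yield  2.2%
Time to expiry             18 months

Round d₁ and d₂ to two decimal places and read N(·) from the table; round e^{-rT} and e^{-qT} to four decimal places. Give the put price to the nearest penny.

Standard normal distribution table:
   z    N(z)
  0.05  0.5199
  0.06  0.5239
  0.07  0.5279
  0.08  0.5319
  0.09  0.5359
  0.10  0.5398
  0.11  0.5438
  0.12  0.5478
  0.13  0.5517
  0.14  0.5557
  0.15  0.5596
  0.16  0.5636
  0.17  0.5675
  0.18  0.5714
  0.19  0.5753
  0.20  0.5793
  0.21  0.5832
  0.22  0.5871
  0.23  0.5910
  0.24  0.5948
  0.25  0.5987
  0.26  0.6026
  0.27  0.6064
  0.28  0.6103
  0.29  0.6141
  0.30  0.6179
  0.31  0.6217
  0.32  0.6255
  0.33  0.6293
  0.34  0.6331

£35.89

σ√T = 0.18 × 1.2247 = 0.2205
d₁ = [ln(320/340) + (0.031 − 0.022 + 0.18²/2)·1.5] / 0.2205 = [-0.0606 + 0.0378] / 0.2205 = -0.1035 which rounds to -0.10
d₂ = d₁ − σ√T = -0.1035 − 0.2205 = -0.3240 which rounds to -0.32
e^(−qT) = e^(−0.022·1.5) = 0.9675;  e^(−rT) = e^(−0.031·1.5) = 0.9546
N(−d₂) = N(0.32) = 0.6255;  N(−d₁) = N(0.10) = 0.5398
P = 340·0.9546·0.6255 − 320·0.9675·0.5398 = 203.0148 − 167.1221 = 35.8927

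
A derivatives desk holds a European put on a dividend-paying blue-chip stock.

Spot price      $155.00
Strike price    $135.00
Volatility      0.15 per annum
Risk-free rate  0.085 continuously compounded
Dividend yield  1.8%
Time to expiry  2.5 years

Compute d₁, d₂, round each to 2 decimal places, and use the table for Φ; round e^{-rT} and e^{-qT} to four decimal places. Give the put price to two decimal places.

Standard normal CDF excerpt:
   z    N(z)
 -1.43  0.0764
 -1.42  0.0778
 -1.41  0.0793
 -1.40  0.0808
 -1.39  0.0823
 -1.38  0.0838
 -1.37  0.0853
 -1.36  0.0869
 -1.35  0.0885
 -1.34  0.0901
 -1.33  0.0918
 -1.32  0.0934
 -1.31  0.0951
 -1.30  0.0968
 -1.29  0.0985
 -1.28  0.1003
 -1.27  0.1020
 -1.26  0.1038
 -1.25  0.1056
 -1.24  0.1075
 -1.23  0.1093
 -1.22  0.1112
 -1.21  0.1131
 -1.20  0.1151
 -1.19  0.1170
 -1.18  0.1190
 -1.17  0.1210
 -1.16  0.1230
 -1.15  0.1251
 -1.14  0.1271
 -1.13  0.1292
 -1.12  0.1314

σ√T = 0.15·√2.5 = 0.2372
d₁ = [ln(155/135) + (0.085 − 0.018 + ½·0.15²)·2.5] / (σ√T) = (0.1382 + 0.1956) / 0.2372 = 1.4073 which rounds to 1.41
d₂ = 1.4073 − 0.2372 = 1.1701 which rounds to 1.17
exp(−qT) = exp(−0.018·2.5) = 0.9560;  exp(−rT) = exp(−0.085·2.5) = 0.8086
N(−d₂) = N(-1.17) = 0.1210;  N(−d₁) = N(-1.41) = 0.0793
P = 135·0.8086·0.1210 − 155·0.9560·0.0793 = 13.2085 − 11.7507 = 1.4578

$1.46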